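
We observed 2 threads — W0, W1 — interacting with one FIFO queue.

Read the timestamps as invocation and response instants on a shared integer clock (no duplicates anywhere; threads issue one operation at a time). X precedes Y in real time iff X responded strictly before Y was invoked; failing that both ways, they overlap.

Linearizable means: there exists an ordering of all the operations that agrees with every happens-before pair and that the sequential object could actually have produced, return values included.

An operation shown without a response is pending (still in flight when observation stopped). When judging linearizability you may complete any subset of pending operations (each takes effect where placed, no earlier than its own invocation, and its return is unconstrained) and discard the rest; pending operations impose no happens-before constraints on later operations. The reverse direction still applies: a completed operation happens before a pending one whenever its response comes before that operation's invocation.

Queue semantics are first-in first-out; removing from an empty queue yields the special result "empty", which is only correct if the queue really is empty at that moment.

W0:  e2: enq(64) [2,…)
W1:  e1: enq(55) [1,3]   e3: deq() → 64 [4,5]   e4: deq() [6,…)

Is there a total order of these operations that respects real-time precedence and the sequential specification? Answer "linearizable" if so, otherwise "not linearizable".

linearizable

witness order: e2, e1, e3
step 1: e2 enq(64) (pending, included) — queue <64>
step 2: e1 enq(55) — queue <64,55>
step 3: e3 deq() → 64 — queue <55>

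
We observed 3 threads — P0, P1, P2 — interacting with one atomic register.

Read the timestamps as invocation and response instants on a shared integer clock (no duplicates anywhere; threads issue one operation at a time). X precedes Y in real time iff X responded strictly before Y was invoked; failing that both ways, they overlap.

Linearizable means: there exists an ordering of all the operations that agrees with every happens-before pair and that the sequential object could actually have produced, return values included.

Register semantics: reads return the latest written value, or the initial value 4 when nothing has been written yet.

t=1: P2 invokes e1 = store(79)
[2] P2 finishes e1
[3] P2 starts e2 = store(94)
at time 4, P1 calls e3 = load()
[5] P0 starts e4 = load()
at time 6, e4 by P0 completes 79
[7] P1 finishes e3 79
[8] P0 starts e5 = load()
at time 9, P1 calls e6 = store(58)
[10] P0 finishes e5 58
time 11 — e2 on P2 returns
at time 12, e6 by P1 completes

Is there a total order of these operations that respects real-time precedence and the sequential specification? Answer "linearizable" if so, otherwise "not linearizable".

linearizable

one valid linearization: e1, e3, e4, e2, e6, e5
1. e1 store(79), leaving value 79
2. e3 load() → 79, leaving value 79
3. e4 load() → 79, leaving value 79
4. e2 store(94), leaving value 94
5. e6 store(58), leaving value 58
6. e5 load() → 58, leaving value 58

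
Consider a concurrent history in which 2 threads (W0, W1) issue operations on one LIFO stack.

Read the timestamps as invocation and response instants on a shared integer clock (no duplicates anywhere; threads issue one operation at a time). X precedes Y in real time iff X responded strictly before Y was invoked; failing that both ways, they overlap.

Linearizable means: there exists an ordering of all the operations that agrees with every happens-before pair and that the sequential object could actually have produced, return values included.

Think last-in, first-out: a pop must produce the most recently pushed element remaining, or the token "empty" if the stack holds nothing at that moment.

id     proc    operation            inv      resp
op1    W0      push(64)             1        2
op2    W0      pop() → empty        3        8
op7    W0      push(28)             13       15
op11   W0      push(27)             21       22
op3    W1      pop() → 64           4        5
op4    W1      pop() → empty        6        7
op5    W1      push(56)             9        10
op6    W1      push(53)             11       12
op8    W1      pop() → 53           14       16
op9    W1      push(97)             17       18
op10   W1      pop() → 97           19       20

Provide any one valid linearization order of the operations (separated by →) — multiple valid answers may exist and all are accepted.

after step 1 (op1 push(64)): stack <64>
after step 2 (op3 pop() → 64): stack <>
after step 3 (op2 pop() → empty): stack <>
after step 4 (op4 pop() → empty): stack <>
after step 5 (op5 push(56)): stack <56>
after step 6 (op6 push(53)): stack <56,53>
after step 7 (op8 pop() → 53): stack <56>
after step 8 (op7 push(28)): stack <56,28>
after step 9 (op9 push(97)): stack <56,28,97>
after step 10 (op10 pop() → 97): stack <56,28>
after step 11 (op11 push(27)): stack <56,28,27>

op1 → op3 → op2 → op4 → op5 → op6 → op8 → op7 → op9 → op10 → op11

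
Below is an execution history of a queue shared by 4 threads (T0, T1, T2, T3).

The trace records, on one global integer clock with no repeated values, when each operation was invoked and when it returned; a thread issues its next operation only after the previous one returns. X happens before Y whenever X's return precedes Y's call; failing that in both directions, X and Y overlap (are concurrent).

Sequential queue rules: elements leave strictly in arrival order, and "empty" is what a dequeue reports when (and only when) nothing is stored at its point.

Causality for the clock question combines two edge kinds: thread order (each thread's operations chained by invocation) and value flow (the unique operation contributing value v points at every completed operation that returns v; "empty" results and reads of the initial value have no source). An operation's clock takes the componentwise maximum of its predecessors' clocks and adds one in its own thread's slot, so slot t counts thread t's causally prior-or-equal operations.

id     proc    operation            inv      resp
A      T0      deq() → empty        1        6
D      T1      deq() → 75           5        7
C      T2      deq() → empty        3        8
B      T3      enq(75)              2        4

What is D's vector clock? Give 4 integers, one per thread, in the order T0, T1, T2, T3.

(0, 1, 0, 1)

invoked at 2, B has no predecessors; its own T3 bump gives (0, 0, 0, 1)
invoked at 3, C has no predecessors; its own T2 bump gives (0, 0, 1, 0)
invoked at 1, A has no predecessors; its own T0 bump gives (1, 0, 0, 0)
merge at D (invoked 5): VC(B)=(0, 0, 0, 1), own-thread bump on T1 → (0, 1, 0, 1)
target: VC(D) = (0, 1, 0, 1)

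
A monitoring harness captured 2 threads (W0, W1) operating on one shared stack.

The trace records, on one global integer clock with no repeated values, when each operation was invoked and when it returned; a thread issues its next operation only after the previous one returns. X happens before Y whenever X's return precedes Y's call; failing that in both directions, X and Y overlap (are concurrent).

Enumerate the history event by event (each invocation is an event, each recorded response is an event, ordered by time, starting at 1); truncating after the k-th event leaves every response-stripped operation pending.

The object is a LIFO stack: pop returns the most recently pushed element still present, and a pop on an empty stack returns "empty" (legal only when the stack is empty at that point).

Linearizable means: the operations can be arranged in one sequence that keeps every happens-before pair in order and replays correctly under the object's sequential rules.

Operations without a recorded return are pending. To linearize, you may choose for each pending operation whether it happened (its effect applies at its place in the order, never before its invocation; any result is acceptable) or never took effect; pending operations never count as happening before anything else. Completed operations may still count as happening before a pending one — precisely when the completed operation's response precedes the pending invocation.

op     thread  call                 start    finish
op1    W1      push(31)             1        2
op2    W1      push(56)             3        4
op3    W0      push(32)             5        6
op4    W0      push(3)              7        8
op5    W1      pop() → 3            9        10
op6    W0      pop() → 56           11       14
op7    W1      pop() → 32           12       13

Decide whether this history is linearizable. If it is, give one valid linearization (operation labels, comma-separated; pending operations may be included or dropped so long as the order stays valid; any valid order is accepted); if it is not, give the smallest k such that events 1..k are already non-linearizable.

linearizable — witness: op1, op2, op3, op4, op5, op7, op6

after step 1 (op1 push(31)): stack <31>
after step 2 (op2 push(56)): stack <31,56>
after step 3 (op3 push(32)): stack <31,56,32>
after step 4 (op4 push(3)): stack <31,56,32,3>
after step 5 (op5 pop() → 3): stack <31,56,32>
after step 6 (op7 pop() → 32): stack <31,56>
after step 7 (op6 pop() → 56): stack <31>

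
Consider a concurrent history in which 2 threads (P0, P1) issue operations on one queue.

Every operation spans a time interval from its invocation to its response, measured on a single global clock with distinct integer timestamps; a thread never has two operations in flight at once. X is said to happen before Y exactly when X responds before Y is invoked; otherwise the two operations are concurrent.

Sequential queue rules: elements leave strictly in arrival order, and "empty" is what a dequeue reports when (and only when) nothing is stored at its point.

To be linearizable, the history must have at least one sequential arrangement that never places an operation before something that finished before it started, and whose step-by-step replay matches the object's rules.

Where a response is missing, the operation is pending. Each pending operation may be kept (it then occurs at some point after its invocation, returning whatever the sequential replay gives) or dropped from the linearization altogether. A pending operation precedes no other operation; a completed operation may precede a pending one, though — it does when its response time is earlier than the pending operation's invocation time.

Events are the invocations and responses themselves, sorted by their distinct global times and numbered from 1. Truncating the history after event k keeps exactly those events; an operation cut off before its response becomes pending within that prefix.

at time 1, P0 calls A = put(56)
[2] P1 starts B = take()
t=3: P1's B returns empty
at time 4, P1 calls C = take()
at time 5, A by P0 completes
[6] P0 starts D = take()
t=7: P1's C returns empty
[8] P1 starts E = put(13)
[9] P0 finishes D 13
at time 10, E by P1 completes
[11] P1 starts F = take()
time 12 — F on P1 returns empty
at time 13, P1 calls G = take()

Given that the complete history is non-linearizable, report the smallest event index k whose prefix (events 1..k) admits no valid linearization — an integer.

events 1..8 are linearizable, e.g. via B, A, D, C:
step 1: B take() → empty — queue <>
step 2: A put(56) — queue <56>
step 3: D take() (pending, included) — queue <>
step 4: C take() → empty — queue <>
include event 9 — D responding at 9 — and every candidate order breaks
every completion of the 1 pending operation (E) was checked; none linearizes
take A, B, C, D (pending dropped): step 2 already fails, because B take() → empty cannot occur there
take A, B, D, C (pending dropped): step 2 already fails, because B take() → empty cannot occur there

9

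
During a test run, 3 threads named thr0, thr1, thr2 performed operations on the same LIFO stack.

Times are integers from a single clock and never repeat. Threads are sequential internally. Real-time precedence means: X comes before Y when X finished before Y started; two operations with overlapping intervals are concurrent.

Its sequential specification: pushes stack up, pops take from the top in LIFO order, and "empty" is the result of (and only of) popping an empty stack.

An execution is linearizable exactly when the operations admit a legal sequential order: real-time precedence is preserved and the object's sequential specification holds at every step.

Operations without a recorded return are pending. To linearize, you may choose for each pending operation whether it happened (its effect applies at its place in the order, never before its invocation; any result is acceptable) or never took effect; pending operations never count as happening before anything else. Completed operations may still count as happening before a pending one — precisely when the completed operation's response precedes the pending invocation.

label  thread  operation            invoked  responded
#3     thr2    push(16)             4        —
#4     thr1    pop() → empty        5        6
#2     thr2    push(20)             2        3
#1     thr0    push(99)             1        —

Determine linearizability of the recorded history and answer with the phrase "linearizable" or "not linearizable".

not linearizable

cut after 5 events: linearizable; cut after 6 events (#4 responds, time 6): not linearizable
exactly one order of the 2 completed ops respects real time; the LIFO stack replay fails
every completion of the 2 pending operations (#1, #3) was checked; none linearizes
take #2, #4 (pending dropped): step 2 already fails, because #4 pop() → empty cannot occur there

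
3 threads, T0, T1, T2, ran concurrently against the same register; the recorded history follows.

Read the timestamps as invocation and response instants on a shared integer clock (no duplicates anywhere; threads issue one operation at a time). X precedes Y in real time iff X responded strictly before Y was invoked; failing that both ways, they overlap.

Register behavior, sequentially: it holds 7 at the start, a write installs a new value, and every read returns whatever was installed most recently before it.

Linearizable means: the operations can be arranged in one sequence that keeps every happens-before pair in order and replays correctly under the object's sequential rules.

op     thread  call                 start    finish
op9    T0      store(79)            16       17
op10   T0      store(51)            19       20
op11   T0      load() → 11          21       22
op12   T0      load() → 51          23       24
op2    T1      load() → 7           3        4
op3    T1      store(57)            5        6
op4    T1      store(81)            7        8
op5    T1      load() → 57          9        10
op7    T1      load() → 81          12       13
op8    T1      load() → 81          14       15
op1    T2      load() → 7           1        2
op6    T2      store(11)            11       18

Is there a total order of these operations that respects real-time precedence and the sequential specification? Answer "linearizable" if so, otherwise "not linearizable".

not linearizable

cut after 9 events: linearizable; cut after 10 events (op5 responds, time 10): not linearizable
the completed operations (5 total) allow one real-time order; the register replay rejects it
one such order, op1, op2, op3, op4, op5, breaks at step 5 where op5 load() → 57 is illegal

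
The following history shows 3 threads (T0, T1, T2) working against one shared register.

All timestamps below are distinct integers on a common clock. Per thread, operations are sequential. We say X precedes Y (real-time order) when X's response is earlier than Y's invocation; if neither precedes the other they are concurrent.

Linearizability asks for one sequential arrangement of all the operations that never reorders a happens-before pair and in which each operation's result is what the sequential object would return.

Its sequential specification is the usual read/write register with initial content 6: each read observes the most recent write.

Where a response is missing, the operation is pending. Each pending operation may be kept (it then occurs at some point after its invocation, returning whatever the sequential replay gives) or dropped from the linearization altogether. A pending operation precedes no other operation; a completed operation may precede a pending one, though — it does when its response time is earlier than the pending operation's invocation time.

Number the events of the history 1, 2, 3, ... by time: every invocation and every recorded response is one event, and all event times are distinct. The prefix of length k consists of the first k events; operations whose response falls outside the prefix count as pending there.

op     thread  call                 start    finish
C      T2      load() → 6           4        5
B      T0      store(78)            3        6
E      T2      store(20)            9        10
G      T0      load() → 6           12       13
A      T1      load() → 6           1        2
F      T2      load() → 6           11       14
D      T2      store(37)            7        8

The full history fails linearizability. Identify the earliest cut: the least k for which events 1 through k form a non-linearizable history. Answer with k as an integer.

one valid order for events 1..12 is A, C, B, D, E:
step 1: A load() → 6 — value 6
step 2: C load() → 6 — value 6
step 3: B store(78) — value 78
step 4: D store(37) — value 37
step 5: E store(20) — value 20
at event 13 (G's time-13 response) nothing linearizes any more
no completion choice of the 1 pending operation (F) rescues it — every subset was tried
sample order A, B, C, D, E, G (pending dropped) stalls at step 3 — C load() → 6 has no legal effect
sample order A, C, B, D, E, G (pending dropped) stalls at step 6 — G load() → 6 has no legal effect

13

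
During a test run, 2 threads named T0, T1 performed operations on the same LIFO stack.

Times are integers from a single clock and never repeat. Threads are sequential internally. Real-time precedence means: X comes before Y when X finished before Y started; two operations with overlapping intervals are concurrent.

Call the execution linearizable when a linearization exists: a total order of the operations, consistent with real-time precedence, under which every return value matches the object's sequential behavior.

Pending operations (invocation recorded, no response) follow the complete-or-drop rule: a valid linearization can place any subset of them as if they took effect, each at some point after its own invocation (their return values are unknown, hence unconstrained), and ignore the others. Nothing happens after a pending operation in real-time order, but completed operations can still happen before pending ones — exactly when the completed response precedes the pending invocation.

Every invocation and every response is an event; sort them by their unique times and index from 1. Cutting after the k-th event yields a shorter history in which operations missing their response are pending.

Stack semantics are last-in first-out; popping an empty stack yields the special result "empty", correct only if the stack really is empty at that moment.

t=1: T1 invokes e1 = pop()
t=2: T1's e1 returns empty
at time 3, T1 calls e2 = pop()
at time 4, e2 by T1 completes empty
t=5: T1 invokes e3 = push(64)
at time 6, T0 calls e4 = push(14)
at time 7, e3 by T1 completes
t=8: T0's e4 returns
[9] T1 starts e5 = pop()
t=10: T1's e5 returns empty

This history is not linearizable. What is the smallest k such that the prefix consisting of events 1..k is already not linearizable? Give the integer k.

events 1..9 are still linearizable — one witness is e1, e2, e3, e4:
1. e1 pop() → empty, leaving stack <>
2. e2 pop() → empty, leaving stack <>
3. e3 push(64), leaving stack <64>
4. e4 push(14), leaving stack <64,14>
with event 10 included (e5 responding at time 10), all real-time-consistent orders fail
for example e1, e2, e3, e4, e5 fails at step 5: e5 pop() → empty is not legal there
for example e1, e2, e4, e3, e5 fails at step 5: e5 pop() → empty is not legal there

10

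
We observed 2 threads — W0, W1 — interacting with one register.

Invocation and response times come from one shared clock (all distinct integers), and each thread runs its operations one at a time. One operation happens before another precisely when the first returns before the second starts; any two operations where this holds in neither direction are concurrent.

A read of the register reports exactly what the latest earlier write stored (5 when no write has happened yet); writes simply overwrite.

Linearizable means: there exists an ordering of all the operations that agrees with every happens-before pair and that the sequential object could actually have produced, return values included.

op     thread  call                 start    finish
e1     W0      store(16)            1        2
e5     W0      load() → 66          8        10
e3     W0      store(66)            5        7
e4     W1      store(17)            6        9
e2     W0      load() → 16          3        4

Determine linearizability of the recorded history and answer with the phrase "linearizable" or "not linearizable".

witness order: e1, e2, e3, e5, e4
step 1: e1 store(16) — value 16
step 2: e2 load() → 16 — value 16
step 3: e3 store(66) — value 66
step 4: e5 load() → 66 — value 66
step 5: e4 store(17) — value 17

linearizable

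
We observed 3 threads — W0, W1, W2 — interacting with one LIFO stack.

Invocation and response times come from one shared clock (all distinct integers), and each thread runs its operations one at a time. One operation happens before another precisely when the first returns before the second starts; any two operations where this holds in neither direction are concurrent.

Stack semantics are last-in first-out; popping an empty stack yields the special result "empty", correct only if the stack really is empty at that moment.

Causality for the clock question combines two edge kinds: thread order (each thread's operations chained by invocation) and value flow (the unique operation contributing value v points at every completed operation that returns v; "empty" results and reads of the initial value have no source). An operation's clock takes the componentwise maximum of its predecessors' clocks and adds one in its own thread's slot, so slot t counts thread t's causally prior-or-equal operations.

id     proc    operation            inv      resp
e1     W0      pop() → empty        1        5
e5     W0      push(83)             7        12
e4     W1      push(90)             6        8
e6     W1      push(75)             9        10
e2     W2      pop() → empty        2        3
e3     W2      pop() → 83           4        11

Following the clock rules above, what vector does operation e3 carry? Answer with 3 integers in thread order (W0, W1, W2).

(2, 0, 2)

e2, invoked 2, has no incoming edges; only W2's bump applies → (0, 0, 1)
e4, invoked 6, has no incoming edges; only W1's bump applies → (0, 1, 0)
e1, invoked 1, has no incoming edges; only W0's bump applies → (1, 0, 0)
from VC(e4)=(0, 1, 0), e6 (invoked 9) maxes components and bumps W1 → (0, 2, 0)
from VC(e1)=(1, 0, 0), e5 (invoked 7) maxes components and bumps W0 → (2, 0, 0)
from VC(e2)=(0, 0, 1), VC(e5)=(2, 0, 0), e3 (invoked 4) maxes components and bumps W2 → (2, 0, 2)
target: VC(e3) = (2, 0, 2)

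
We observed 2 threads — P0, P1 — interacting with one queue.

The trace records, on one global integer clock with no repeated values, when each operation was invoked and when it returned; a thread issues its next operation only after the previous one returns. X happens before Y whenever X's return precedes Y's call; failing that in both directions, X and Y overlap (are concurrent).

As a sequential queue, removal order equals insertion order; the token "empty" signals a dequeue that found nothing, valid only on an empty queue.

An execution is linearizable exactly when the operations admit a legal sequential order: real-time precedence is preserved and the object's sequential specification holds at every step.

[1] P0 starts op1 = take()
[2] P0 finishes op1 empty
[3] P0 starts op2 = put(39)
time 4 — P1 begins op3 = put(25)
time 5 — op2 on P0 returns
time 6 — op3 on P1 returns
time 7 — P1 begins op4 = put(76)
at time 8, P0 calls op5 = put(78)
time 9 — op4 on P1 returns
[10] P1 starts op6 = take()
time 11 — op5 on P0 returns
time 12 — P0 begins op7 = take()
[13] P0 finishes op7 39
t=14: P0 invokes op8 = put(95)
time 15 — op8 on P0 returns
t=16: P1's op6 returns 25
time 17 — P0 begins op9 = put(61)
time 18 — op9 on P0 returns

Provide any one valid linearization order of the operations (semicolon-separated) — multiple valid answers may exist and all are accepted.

op1; op2; op3; op4; op5; op7; op6; op8; op9

step 1: op1 take() → empty — queue <>
step 2: op2 put(39) — queue <39>
step 3: op3 put(25) — queue <39,25>
step 4: op4 put(76) — queue <39,25,76>
step 5: op5 put(78) — queue <39,25,76,78>
step 6: op7 take() → 39 — queue <25,76,78>
step 7: op6 take() → 25 — queue <76,78>
step 8: op8 put(95) — queue <76,78,95>
step 9: op9 put(61) — queue <76,78,95,61>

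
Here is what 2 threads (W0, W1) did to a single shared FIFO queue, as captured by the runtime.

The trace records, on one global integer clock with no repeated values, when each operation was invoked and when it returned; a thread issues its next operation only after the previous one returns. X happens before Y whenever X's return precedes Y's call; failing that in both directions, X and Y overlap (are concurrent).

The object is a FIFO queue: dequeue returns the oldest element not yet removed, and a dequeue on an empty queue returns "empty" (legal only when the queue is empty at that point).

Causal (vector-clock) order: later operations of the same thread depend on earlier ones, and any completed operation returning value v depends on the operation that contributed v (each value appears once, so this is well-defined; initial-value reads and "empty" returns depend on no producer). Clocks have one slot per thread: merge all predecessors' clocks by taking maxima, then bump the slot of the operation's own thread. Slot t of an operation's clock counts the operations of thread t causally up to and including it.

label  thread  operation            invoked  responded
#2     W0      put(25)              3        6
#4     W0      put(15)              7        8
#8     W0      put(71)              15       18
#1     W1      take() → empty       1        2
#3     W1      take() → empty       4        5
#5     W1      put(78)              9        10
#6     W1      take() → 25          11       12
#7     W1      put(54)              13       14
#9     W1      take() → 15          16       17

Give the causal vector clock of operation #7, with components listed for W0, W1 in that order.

no predecessors for #1 (invoked 1): W1 increments from zero → (0, 1)
no predecessors for #2 (invoked 3): W0 increments from zero → (1, 0)
#3, invoked 4, takes VC(#1)=(0, 1) under max, adds 1 for W1 → (0, 2)
#4, invoked 7, takes VC(#2)=(1, 0) under max, adds 1 for W0 → (2, 0)
#5, invoked 9, takes VC(#3)=(0, 2) under max, adds 1 for W1 → (0, 3)
#8, invoked 15, takes VC(#4)=(2, 0) under max, adds 1 for W0 → (3, 0)
#6, invoked 11, takes VC(#2)=(1, 0), VC(#5)=(0, 3) under max, adds 1 for W1 → (1, 4)
#7, invoked 13, takes VC(#6)=(1, 4) under max, adds 1 for W1 → (1, 5)
#9, invoked 16, takes VC(#4)=(2, 0), VC(#7)=(1, 5) under max, adds 1 for W1 → (2, 6)
target: VC(#7) = (1, 5)

(1, 5)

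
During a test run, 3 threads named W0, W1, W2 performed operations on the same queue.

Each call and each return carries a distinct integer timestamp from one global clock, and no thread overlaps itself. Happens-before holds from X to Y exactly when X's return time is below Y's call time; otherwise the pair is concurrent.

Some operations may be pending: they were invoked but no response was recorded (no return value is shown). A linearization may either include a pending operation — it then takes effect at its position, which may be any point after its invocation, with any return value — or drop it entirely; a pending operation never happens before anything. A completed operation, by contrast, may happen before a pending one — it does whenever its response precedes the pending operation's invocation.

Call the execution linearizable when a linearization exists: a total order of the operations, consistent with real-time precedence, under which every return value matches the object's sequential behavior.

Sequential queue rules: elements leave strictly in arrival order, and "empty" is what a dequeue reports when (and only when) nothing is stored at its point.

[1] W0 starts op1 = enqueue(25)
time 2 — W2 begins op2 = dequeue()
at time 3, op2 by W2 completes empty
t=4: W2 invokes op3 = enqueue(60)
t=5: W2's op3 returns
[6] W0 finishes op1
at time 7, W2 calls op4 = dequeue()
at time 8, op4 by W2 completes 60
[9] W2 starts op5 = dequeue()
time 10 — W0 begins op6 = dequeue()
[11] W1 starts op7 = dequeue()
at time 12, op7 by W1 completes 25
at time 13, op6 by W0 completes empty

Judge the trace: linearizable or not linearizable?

linearizable

a witness: op2, op3, op1, op4, op7, op5, op6
1. op2 dequeue() → empty, leaving queue <>
2. op3 enqueue(60), leaving queue <60>
3. op1 enqueue(25), leaving queue <60,25>
4. op4 dequeue() → 60, leaving queue <25>
5. op7 dequeue() → 25, leaving queue <>
6. op5 dequeue() (pending, included), leaving queue <>
7. op6 dequeue() → empty, leaving queue <>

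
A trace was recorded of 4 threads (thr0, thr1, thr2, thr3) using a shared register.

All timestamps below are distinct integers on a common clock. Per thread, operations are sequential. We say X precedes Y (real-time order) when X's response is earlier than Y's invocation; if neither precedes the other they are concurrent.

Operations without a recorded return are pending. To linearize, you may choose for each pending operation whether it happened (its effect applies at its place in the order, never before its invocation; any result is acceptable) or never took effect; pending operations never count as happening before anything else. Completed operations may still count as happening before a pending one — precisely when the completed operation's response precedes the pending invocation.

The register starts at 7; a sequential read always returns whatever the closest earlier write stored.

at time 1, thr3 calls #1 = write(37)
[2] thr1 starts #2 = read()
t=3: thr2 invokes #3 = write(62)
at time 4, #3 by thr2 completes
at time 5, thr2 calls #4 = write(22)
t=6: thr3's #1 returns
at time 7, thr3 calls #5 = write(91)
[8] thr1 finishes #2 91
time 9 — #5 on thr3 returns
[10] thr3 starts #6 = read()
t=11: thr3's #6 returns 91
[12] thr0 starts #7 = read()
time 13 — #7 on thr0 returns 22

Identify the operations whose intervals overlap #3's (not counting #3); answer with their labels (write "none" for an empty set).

#1, #2

concurrent with #3 ([3,4]): every op whose interval crosses 3..4
#1 [1,6]: concurrent
#2 [2,8]: concurrent
#4 [5,…): after
#5 [7,9]: after
#6 [10,11]: after
#7 [12,13]: after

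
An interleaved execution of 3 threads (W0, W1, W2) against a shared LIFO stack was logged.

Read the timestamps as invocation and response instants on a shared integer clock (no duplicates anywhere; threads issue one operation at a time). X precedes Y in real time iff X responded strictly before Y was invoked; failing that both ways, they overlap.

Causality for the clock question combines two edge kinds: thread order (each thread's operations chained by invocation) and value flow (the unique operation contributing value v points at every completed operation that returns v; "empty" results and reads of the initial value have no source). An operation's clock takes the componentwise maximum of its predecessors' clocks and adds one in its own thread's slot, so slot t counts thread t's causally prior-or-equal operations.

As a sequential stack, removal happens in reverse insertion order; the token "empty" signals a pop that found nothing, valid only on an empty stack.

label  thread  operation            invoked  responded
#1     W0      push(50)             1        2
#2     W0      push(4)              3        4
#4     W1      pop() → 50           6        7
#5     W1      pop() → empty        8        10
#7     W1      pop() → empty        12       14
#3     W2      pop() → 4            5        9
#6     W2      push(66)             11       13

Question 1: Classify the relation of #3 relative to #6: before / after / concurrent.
Answer: before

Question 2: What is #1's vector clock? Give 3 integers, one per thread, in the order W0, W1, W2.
Answer: (1, 0, 0)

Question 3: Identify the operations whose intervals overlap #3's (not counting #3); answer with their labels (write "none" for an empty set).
Answer: #4, #5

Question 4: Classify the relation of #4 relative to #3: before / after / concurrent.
Answer: concurrent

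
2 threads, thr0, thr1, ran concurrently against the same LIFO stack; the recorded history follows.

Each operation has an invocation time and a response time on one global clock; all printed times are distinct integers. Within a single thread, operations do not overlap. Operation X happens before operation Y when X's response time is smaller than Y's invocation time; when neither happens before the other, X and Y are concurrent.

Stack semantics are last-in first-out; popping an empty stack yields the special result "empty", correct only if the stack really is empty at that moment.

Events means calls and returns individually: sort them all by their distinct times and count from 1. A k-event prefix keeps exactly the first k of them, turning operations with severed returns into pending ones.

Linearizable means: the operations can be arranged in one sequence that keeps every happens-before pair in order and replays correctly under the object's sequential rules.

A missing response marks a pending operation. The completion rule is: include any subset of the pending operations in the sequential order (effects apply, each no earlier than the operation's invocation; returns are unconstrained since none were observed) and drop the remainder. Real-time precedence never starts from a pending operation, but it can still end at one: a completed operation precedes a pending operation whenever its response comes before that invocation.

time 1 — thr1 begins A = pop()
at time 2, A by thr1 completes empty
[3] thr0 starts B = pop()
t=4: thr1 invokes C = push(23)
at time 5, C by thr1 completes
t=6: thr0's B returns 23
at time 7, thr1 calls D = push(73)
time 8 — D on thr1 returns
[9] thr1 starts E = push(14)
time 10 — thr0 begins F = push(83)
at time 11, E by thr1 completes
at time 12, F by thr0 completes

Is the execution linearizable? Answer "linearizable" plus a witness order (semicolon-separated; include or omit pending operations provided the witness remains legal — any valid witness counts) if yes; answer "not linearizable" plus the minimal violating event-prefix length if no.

1. A pop() → empty, leaving stack <>
2. C push(23), leaving stack <23>
3. B pop() → 23, leaving stack <>
4. D push(73), leaving stack <73>
5. E push(14), leaving stack <73,14>
6. F push(83), leaving stack <73,14,83>

linearizable — witness: A; C; B; D; E; F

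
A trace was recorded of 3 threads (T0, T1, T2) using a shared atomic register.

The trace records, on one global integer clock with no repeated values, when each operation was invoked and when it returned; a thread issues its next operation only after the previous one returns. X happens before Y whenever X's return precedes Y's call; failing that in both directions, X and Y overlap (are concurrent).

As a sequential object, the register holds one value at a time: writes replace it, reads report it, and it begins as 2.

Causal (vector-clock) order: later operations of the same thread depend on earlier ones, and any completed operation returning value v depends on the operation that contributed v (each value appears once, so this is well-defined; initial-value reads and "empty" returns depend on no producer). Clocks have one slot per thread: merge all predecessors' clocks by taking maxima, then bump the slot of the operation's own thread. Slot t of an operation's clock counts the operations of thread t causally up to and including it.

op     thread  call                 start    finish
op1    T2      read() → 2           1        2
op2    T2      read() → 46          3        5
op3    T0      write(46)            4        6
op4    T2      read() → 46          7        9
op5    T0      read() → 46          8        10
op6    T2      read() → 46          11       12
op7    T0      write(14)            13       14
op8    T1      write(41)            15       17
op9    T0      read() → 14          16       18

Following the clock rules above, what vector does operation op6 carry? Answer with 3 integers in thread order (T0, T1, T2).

op1, invoked 1, has no incoming edges; only T2's bump applies → (0, 0, 1)
op8, invoked 15, has no incoming edges; only T1's bump applies → (0, 1, 0)
op3, invoked 4, has no incoming edges; only T0's bump applies → (1, 0, 0)
VC(op5, invoked at 8): max of VC(op3)=(1, 0, 0), then +1 on thread T0 → (2, 0, 0)
VC(op2, invoked at 3): max of VC(op1)=(0, 0, 1), VC(op3)=(1, 0, 0), then +1 on thread T2 → (1, 0, 2)
VC(op7, invoked at 13): max of VC(op5)=(2, 0, 0), then +1 on thread T0 → (3, 0, 0)
VC(op4, invoked at 7): max of VC(op2)=(1, 0, 2), VC(op3)=(1, 0, 0), then +1 on thread T2 → (1, 0, 3)
VC(op9, invoked at 16): max of VC(op7)=(3, 0, 0), then +1 on thread T0 → (4, 0, 0)
VC(op6, invoked at 11): max of VC(op3)=(1, 0, 0), VC(op4)=(1, 0, 3), then +1 on thread T2 → (1, 0, 4)
target: VC(op6) = (1, 0, 4)

(1, 0, 4)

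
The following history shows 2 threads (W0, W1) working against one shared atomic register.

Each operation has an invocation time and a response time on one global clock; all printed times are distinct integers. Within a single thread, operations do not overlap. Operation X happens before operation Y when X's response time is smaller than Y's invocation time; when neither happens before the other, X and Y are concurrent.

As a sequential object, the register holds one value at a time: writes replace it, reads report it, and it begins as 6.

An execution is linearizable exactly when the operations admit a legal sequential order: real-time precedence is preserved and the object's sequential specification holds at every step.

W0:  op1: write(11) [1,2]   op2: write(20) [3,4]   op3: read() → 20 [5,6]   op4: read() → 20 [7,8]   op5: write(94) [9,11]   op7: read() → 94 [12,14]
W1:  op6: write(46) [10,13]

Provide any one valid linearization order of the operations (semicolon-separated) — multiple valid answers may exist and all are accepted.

op1; op2; op3; op4; op5; op7; op6

after step 1 (op1 write(11)): value 11
after step 2 (op2 write(20)): value 20
after step 3 (op3 read() → 20): value 20
after step 4 (op4 read() → 20): value 20
after step 5 (op5 write(94)): value 94
after step 6 (op7 read() → 94): value 94
after step 7 (op6 write(46)): value 46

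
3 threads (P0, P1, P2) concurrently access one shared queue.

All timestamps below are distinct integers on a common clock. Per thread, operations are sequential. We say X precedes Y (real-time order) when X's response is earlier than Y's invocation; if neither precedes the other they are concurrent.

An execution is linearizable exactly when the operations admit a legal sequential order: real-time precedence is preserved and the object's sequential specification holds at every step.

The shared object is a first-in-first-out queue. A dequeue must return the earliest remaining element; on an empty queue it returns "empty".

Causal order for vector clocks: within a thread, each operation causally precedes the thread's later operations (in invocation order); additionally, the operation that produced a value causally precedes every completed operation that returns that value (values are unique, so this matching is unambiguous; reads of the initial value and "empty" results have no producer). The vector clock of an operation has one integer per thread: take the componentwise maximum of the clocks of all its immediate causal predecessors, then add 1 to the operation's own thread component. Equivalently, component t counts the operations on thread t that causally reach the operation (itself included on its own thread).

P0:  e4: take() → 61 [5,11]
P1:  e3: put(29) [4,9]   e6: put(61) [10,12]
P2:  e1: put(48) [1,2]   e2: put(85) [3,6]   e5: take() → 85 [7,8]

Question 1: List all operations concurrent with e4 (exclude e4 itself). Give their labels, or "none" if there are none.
Answer: e2, e3, e5, e6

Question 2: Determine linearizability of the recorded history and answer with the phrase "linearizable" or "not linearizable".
not linearizable

events 1..10 are fine; event 11 — the response of e4 at time 11 — makes the prefix non-linearizable
checked exhaustively: 12 real-time-consistent orders of 5 completed operations, zero legal queue replays
no completion choice of the 1 pending operation (e6) rescues it — every subset was tried
e.g. e1, e2, e3, e4, e5 (pending dropped): illegal at step 4, since e4 take() → 61 cannot apply there
e.g. e1, e2, e3, e5, e4 (pending dropped): illegal at step 4, since e5 take() → 85 cannot apply there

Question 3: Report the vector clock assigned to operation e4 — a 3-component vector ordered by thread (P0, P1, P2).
Answer: (1, 2, 0)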